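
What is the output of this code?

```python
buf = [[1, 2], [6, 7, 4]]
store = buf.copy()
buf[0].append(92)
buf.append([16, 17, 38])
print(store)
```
[[1, 2, 92], [6, 7, 4]]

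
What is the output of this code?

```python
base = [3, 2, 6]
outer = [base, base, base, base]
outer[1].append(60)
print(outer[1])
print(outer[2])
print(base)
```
[3, 2, 6, 60]
[3, 2, 6, 60]
[3, 2, 6, 60]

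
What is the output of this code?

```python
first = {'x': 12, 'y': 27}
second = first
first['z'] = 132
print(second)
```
{'x': 12, 'y': 27, 'z': 132}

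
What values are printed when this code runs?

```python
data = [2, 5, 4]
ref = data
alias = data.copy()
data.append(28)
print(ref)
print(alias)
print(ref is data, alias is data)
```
[2, 5, 4, 28]
[2, 5, 4]
True False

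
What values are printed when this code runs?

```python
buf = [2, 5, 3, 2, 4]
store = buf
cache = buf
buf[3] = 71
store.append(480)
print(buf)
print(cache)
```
[2, 5, 3, 71, 4, 480]
[2, 5, 3, 71, 4, 480]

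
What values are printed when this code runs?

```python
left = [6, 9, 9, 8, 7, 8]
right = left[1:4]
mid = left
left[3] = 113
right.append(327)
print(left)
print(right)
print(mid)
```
[6, 9, 9, 113, 7, 8]
[9, 9, 8, 327]
[6, 9, 9, 113, 7, 8]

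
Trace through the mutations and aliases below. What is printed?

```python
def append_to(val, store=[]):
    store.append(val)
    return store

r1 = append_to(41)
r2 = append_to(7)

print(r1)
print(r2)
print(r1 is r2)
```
[41, 7]
[41, 7]
True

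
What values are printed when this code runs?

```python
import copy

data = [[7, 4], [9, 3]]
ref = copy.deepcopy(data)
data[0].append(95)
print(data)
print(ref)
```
[[7, 4, 95], [9, 3]]
[[7, 4], [9, 3]]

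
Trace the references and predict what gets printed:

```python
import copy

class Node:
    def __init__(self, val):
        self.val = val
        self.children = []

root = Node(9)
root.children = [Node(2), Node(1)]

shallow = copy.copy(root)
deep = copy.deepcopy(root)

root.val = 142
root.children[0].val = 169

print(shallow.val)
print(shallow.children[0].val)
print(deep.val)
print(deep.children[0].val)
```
9
169
9
2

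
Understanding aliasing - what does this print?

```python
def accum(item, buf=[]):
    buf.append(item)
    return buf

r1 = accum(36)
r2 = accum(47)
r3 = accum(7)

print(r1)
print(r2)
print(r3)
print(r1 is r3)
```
[36, 47, 7]
[36, 47, 7]
[36, 47, 7]
True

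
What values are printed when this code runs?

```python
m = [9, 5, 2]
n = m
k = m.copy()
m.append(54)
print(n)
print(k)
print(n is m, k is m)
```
[9, 5, 2, 54]
[9, 5, 2]
True False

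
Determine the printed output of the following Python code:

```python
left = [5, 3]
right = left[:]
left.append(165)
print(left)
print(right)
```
[5, 3, 165]
[5, 3]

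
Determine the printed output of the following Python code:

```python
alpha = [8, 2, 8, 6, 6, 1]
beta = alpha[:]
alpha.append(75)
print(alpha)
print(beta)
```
[8, 2, 8, 6, 6, 1, 75]
[8, 2, 8, 6, 6, 1]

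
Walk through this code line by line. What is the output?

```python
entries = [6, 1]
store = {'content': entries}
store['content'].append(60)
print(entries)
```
[6, 1, 60]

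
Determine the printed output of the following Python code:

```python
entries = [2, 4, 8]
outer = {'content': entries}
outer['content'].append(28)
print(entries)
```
[2, 4, 8, 28]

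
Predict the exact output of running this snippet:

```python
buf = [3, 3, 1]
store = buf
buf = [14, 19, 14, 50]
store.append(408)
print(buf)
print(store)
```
[14, 19, 14, 50]
[3, 3, 1, 408]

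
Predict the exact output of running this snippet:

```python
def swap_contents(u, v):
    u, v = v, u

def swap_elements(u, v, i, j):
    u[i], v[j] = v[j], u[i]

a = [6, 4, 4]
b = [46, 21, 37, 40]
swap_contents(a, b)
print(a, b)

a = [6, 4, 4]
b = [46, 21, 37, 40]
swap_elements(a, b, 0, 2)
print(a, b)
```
[6, 4, 4] [46, 21, 37, 40]
[37, 4, 4] [46, 21, 6, 40]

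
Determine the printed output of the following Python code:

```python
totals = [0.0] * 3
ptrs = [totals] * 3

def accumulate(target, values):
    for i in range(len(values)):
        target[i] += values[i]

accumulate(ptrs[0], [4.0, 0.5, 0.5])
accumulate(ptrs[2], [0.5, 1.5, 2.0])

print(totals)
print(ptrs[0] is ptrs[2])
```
[4.5, 2.0, 2.5]
True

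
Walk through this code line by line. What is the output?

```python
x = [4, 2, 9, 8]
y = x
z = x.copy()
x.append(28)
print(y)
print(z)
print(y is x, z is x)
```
[4, 2, 9, 8, 28]
[4, 2, 9, 8]
True False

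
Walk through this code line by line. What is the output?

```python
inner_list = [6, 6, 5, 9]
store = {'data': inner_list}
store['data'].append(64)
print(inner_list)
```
[6, 6, 5, 9, 64]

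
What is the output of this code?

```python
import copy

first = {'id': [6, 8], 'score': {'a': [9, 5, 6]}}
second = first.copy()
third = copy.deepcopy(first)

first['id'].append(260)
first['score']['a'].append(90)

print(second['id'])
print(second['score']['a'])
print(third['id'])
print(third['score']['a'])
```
[6, 8, 260]
[9, 5, 6, 90]
[6, 8]
[9, 5, 6]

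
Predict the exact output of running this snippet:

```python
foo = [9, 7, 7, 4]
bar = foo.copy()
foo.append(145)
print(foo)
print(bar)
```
[9, 7, 7, 4, 145]
[9, 7, 7, 4]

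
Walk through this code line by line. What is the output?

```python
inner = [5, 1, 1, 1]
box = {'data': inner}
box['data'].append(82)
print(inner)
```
[5, 1, 1, 1, 82]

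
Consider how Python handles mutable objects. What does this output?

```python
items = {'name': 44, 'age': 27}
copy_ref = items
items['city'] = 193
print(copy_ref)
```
{'name': 44, 'age': 27, 'city': 193}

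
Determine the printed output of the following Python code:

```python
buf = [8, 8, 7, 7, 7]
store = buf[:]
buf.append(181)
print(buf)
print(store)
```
[8, 8, 7, 7, 7, 181]
[8, 8, 7, 7, 7]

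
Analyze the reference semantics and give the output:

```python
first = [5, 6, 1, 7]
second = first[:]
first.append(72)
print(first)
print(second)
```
[5, 6, 1, 7, 72]
[5, 6, 1, 7]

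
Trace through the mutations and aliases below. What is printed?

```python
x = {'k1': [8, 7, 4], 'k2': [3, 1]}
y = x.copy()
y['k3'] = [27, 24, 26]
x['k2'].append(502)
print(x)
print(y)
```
{'k1': [8, 7, 4], 'k2': [3, 1, 502]}
{'k1': [8, 7, 4], 'k2': [3, 1, 502], 'k3': [27, 24, 26]}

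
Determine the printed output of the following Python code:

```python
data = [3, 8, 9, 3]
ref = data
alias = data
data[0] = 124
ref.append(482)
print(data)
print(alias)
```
[124, 8, 9, 3, 482]
[124, 8, 9, 3, 482]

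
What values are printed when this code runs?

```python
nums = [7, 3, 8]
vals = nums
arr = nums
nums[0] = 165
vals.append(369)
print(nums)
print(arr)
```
[165, 3, 8, 369]
[165, 3, 8, 369]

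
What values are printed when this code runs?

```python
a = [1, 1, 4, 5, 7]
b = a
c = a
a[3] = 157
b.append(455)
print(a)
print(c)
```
[1, 1, 4, 157, 7, 455]
[1, 1, 4, 157, 7, 455]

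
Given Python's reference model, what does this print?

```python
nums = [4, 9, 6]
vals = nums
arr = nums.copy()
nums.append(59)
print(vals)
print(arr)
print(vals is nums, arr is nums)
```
[4, 9, 6, 59]
[4, 9, 6]
True False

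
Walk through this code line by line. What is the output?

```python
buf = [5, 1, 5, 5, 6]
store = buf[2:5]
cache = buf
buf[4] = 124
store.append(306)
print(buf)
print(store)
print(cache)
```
[5, 1, 5, 5, 124]
[5, 5, 6, 306]
[5, 1, 5, 5, 124]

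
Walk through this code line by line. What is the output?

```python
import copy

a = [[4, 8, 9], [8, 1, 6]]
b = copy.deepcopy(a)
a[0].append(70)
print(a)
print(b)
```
[[4, 8, 9, 70], [8, 1, 6]]
[[4, 8, 9], [8, 1, 6]]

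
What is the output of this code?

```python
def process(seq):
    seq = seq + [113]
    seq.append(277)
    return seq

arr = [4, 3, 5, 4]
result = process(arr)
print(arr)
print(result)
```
[4, 3, 5, 4]
[4, 3, 5, 4, 113, 277]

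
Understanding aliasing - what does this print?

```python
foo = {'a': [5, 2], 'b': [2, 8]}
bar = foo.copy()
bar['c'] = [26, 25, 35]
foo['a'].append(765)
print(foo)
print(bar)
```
{'a': [5, 2, 765], 'b': [2, 8]}
{'a': [5, 2, 765], 'b': [2, 8], 'c': [26, 25, 35]}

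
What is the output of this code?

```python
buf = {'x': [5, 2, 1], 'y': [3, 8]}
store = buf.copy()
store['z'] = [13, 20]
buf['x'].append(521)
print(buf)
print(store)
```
{'x': [5, 2, 1, 521], 'y': [3, 8]}
{'x': [5, 2, 1, 521], 'y': [3, 8], 'z': [13, 20]}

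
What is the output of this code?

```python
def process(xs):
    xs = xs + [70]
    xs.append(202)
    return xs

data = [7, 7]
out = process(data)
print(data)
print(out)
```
[7, 7]
[7, 7, 70, 202]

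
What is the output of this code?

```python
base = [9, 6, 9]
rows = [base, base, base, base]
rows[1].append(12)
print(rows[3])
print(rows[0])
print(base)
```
[9, 6, 9, 12]
[9, 6, 9, 12]
[9, 6, 9, 12]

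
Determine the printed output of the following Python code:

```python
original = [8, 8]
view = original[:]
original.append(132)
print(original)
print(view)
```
[8, 8, 132]
[8, 8]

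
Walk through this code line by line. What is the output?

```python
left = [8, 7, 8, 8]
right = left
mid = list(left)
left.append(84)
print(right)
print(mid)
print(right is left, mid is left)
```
[8, 7, 8, 8, 84]
[8, 7, 8, 8]
True False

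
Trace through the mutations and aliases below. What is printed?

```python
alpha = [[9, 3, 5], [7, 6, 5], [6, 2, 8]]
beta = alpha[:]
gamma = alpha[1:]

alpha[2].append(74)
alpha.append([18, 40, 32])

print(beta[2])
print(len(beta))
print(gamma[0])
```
[6, 2, 8, 74]
3
[7, 6, 5]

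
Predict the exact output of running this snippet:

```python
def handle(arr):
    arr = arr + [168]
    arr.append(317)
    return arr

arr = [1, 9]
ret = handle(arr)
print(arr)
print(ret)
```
[1, 9]
[1, 9, 168, 317]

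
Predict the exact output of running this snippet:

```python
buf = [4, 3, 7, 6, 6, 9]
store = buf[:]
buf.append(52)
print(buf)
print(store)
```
[4, 3, 7, 6, 6, 9, 52]
[4, 3, 7, 6, 6, 9]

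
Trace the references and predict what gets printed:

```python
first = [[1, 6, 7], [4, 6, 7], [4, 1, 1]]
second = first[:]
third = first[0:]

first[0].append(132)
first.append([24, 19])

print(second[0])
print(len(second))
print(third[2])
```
[1, 6, 7, 132]
3
[4, 1, 1]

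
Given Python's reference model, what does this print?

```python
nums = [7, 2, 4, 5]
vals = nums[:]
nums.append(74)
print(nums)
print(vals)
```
[7, 2, 4, 5, 74]
[7, 2, 4, 5]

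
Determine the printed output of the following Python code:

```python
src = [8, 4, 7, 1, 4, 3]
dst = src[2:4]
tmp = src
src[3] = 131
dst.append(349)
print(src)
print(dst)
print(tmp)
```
[8, 4, 7, 131, 4, 3]
[7, 1, 349]
[8, 4, 7, 131, 4, 3]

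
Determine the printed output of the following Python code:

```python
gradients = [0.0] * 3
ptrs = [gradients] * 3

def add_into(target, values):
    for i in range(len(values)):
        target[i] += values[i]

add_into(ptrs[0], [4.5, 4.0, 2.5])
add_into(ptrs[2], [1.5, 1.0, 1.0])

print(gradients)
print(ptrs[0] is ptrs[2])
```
[6.0, 5.0, 3.5]
True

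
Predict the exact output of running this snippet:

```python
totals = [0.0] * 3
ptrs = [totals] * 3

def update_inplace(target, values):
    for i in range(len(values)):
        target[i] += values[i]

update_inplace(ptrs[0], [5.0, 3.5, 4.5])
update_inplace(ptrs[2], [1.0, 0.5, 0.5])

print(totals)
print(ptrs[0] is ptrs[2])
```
[6.0, 4.0, 5.0]
True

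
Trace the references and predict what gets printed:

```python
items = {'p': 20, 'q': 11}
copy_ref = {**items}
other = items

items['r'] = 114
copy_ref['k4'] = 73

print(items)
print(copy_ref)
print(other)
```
{'p': 20, 'q': 11, 'r': 114}
{'p': 20, 'q': 11, 'k4': 73}
{'p': 20, 'q': 11, 'r': 114}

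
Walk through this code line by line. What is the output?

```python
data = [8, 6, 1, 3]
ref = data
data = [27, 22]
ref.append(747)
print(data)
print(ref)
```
[27, 22]
[8, 6, 1, 3, 747]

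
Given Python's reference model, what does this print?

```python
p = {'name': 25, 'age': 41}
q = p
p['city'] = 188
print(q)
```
{'name': 25, 'age': 41, 'city': 188}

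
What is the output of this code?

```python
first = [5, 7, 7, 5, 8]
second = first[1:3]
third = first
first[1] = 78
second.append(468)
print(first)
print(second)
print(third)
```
[5, 78, 7, 5, 8]
[7, 7, 468]
[5, 78, 7, 5, 8]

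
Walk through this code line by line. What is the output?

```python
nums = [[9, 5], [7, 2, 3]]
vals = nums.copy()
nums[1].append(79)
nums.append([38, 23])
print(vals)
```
[[9, 5], [7, 2, 3, 79]]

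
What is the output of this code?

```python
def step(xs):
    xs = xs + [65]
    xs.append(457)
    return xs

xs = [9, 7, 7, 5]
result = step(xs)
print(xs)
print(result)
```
[9, 7, 7, 5]
[9, 7, 7, 5, 65, 457]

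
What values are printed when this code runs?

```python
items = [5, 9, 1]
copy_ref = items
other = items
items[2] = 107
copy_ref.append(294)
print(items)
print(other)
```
[5, 9, 107, 294]
[5, 9, 107, 294]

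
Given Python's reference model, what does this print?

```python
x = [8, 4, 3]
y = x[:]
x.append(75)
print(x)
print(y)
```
[8, 4, 3, 75]
[8, 4, 3]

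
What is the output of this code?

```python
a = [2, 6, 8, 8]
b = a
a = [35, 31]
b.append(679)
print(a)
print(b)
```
[35, 31]
[2, 6, 8, 8, 679]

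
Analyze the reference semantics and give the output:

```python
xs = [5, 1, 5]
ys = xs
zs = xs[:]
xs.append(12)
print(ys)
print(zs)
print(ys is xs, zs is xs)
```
[5, 1, 5, 12]
[5, 1, 5]
True False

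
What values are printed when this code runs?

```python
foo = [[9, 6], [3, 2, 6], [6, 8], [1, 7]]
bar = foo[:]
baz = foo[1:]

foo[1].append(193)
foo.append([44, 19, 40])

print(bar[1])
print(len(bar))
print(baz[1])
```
[3, 2, 6, 193]
4
[6, 8]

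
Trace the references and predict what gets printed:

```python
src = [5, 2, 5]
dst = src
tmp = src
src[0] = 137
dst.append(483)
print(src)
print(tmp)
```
[137, 2, 5, 483]
[137, 2, 5, 483]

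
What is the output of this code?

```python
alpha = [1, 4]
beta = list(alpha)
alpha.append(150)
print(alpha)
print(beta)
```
[1, 4, 150]
[1, 4]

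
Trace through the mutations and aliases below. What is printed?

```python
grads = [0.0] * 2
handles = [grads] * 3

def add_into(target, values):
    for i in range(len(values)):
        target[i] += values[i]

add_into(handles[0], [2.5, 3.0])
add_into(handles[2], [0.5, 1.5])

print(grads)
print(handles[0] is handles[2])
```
[3.0, 4.5]
True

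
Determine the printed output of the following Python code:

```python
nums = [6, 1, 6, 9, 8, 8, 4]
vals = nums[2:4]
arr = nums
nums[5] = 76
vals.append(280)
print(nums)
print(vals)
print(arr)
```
[6, 1, 6, 9, 8, 76, 4]
[6, 9, 280]
[6, 1, 6, 9, 8, 76, 4]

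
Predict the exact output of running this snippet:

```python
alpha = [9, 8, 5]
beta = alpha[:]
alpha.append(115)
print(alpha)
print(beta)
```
[9, 8, 5, 115]
[9, 8, 5]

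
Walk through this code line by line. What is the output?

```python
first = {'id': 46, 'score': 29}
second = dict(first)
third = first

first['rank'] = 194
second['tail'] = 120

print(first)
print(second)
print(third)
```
{'id': 46, 'score': 29, 'rank': 194}
{'id': 46, 'score': 29, 'tail': 120}
{'id': 46, 'score': 29, 'rank': 194}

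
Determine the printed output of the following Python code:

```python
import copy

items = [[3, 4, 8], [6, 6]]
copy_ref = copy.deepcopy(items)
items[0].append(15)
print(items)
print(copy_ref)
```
[[3, 4, 8, 15], [6, 6]]
[[3, 4, 8], [6, 6]]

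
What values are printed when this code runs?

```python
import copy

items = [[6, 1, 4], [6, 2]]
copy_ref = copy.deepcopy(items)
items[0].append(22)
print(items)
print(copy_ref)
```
[[6, 1, 4, 22], [6, 2]]
[[6, 1, 4], [6, 2]]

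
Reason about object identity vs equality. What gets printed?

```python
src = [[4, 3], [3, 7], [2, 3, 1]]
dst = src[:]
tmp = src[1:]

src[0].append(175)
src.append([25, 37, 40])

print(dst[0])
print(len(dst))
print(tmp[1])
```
[4, 3, 175]
3
[2, 3, 1]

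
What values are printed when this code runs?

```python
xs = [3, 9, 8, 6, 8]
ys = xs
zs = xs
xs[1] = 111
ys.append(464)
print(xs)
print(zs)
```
[3, 111, 8, 6, 8, 464]
[3, 111, 8, 6, 8, 464]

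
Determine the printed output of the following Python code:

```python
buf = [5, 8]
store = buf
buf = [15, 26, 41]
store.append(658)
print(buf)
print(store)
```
[15, 26, 41]
[5, 8, 658]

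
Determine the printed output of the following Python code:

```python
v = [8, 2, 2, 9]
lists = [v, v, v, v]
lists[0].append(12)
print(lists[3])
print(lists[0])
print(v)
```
[8, 2, 2, 9, 12]
[8, 2, 2, 9, 12]
[8, 2, 2, 9, 12]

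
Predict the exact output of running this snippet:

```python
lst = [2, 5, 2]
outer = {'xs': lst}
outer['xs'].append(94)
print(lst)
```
[2, 5, 2, 94]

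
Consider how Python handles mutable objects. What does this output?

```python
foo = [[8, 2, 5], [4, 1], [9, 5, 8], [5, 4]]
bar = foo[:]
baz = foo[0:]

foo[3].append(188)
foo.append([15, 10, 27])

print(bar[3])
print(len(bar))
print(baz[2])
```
[5, 4, 188]
4
[9, 5, 8]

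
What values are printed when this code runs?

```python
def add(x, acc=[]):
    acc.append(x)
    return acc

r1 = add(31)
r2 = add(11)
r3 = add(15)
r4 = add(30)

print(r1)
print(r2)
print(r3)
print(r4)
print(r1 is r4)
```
[31, 11, 15, 30]
[31, 11, 15, 30]
[31, 11, 15, 30]
[31, 11, 15, 30]
True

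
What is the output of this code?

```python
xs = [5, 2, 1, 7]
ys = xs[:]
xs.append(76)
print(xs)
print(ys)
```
[5, 2, 1, 7, 76]
[5, 2, 1, 7]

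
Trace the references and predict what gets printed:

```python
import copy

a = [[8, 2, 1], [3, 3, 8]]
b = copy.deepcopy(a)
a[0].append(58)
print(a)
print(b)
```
[[8, 2, 1, 58], [3, 3, 8]]
[[8, 2, 1], [3, 3, 8]]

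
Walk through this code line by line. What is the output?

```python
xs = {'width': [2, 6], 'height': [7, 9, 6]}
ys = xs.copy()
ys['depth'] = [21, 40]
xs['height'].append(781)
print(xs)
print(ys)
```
{'width': [2, 6], 'height': [7, 9, 6, 781]}
{'width': [2, 6], 'height': [7, 9, 6, 781], 'depth': [21, 40]}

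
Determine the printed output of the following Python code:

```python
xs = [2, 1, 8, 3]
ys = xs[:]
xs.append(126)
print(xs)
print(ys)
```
[2, 1, 8, 3, 126]
[2, 1, 8, 3]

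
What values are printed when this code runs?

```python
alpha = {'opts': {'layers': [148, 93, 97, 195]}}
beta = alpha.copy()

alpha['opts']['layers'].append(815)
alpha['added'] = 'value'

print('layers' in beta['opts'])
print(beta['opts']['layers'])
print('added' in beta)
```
True
[148, 93, 97, 195, 815]
False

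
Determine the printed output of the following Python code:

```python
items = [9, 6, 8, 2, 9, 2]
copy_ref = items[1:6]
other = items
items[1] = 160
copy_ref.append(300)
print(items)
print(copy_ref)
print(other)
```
[9, 160, 8, 2, 9, 2]
[6, 8, 2, 9, 2, 300]
[9, 160, 8, 2, 9, 2]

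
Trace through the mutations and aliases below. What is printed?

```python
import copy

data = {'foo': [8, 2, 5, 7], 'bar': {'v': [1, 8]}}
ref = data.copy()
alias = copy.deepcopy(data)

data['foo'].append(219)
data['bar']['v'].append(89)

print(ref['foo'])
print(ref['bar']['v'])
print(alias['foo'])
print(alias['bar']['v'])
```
[8, 2, 5, 7, 219]
[1, 8, 89]
[8, 2, 5, 7]
[1, 8]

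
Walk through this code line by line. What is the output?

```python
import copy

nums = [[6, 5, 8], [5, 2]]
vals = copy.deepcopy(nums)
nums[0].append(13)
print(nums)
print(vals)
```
[[6, 5, 8, 13], [5, 2]]
[[6, 5, 8], [5, 2]]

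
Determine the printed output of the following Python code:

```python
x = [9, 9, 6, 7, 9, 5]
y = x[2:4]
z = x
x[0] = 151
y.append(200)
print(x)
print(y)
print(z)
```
[151, 9, 6, 7, 9, 5]
[6, 7, 200]
[151, 9, 6, 7, 9, 5]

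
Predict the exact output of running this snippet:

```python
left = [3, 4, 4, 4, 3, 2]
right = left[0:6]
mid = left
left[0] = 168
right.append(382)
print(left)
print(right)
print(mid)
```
[168, 4, 4, 4, 3, 2]
[3, 4, 4, 4, 3, 2, 382]
[168, 4, 4, 4, 3, 2]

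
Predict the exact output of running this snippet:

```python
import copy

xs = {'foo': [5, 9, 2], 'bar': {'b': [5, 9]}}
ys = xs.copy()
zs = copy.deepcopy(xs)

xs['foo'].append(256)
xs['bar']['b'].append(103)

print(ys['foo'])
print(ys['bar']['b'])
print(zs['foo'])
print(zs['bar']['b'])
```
[5, 9, 2, 256]
[5, 9, 103]
[5, 9, 2]
[5, 9]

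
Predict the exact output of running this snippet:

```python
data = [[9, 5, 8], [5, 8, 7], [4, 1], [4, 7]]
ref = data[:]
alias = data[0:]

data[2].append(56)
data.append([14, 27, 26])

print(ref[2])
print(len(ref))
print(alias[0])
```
[4, 1, 56]
4
[9, 5, 8]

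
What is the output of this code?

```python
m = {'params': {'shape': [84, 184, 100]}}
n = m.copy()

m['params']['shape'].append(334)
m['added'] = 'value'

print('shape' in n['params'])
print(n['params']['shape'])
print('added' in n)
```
True
[84, 184, 100, 334]
False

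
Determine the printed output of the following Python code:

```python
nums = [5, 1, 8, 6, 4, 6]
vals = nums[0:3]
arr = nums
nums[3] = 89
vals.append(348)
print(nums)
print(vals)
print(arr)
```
[5, 1, 8, 89, 4, 6]
[5, 1, 8, 348]
[5, 1, 8, 89, 4, 6]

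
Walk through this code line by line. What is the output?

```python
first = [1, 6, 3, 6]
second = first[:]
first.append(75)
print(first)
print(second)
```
[1, 6, 3, 6, 75]
[1, 6, 3, 6]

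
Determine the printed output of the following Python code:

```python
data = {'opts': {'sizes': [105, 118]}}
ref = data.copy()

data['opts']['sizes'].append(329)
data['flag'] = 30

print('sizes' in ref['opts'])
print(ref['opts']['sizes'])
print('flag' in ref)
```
True
[105, 118, 329]
False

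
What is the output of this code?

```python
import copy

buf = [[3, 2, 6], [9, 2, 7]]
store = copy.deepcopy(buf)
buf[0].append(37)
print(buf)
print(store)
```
[[3, 2, 6, 37], [9, 2, 7]]
[[3, 2, 6], [9, 2, 7]]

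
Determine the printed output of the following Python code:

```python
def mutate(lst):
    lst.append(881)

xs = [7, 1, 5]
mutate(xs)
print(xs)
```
[7, 1, 5, 881]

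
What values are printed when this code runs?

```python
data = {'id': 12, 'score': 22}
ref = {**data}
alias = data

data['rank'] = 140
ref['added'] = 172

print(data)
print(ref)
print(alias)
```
{'id': 12, 'score': 22, 'rank': 140}
{'id': 12, 'score': 22, 'added': 172}
{'id': 12, 'score': 22, 'rank': 140}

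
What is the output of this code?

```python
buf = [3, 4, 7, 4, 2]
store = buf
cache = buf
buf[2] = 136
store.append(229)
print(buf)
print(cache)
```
[3, 4, 136, 4, 2, 229]
[3, 4, 136, 4, 2, 229]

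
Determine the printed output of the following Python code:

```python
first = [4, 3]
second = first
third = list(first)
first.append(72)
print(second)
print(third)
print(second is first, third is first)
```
[4, 3, 72]
[4, 3]
True False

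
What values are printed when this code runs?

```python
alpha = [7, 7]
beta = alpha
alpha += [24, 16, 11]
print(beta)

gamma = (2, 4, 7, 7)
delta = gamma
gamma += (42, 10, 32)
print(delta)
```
[7, 7, 24, 16, 11]
(2, 4, 7, 7)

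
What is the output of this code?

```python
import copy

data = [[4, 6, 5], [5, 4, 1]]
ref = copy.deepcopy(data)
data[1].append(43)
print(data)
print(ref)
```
[[4, 6, 5], [5, 4, 1, 43]]
[[4, 6, 5], [5, 4, 1]]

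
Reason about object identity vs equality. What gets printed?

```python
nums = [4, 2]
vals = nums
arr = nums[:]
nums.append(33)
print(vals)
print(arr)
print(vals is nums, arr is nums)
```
[4, 2, 33]
[4, 2]
True False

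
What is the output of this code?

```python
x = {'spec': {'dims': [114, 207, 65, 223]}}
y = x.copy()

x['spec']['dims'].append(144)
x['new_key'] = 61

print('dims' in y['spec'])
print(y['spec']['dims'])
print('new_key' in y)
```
True
[114, 207, 65, 223, 144]
False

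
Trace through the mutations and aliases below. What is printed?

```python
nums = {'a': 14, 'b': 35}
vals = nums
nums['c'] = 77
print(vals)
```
{'a': 14, 'b': 35, 'c': 77}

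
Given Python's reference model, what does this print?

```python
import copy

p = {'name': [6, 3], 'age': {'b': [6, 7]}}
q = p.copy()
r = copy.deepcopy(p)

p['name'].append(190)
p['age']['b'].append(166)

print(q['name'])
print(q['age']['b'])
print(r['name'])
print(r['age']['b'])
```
[6, 3, 190]
[6, 7, 166]
[6, 3]
[6, 7]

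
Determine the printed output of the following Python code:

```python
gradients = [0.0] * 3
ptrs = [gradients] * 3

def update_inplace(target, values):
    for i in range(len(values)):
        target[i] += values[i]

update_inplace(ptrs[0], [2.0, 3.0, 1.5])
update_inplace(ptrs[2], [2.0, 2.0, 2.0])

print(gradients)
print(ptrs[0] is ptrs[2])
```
[4.0, 5.0, 3.5]
True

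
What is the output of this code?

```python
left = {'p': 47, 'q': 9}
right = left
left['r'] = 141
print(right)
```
{'p': 47, 'q': 9, 'r': 141}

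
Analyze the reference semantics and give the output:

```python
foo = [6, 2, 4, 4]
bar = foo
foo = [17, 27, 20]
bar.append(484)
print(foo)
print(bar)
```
[17, 27, 20]
[6, 2, 4, 4, 484]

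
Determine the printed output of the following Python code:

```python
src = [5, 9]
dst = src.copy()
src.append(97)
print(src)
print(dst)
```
[5, 9, 97]
[5, 9]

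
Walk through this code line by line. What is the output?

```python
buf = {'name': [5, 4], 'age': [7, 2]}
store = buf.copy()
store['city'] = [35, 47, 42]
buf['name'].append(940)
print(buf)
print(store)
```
{'name': [5, 4, 940], 'age': [7, 2]}
{'name': [5, 4, 940], 'age': [7, 2], 'city': [35, 47, 42]}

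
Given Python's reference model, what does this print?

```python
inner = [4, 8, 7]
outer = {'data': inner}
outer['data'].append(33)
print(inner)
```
[4, 8, 7, 33]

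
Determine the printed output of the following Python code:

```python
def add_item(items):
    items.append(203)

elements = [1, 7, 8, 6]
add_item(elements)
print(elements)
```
[1, 7, 8, 6, 203]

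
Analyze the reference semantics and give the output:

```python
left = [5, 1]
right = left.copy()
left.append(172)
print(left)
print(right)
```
[5, 1, 172]
[5, 1]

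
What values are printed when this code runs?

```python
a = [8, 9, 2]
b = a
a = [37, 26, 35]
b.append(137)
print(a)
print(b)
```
[37, 26, 35]
[8, 9, 2, 137]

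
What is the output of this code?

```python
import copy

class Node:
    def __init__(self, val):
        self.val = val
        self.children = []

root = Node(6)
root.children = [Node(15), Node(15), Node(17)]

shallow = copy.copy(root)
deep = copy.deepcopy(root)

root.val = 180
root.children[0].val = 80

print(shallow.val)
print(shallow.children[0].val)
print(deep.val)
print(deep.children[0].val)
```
6
80
6
15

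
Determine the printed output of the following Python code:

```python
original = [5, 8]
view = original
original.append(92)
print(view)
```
[5, 8, 92]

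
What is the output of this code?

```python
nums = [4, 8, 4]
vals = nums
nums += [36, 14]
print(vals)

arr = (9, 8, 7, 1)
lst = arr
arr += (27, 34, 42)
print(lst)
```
[4, 8, 4, 36, 14]
(9, 8, 7, 1)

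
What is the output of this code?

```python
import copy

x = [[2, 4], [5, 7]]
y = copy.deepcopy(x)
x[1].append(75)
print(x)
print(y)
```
[[2, 4], [5, 7, 75]]
[[2, 4], [5, 7]]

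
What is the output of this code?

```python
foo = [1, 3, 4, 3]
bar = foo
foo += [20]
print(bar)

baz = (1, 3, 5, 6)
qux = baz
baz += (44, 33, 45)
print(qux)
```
[1, 3, 4, 3, 20]
(1, 3, 5, 6)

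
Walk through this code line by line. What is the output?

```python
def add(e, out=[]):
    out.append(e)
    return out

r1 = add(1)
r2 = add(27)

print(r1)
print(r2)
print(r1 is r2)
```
[1, 27]
[1, 27]
True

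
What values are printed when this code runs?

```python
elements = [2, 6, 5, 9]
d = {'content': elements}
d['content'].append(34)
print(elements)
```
[2, 6, 5, 9, 34]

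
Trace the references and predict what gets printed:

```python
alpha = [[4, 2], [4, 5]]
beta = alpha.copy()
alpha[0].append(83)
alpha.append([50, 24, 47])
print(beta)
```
[[4, 2, 83], [4, 5]]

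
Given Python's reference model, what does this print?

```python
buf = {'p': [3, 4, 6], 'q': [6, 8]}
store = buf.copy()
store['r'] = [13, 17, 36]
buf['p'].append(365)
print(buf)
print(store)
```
{'p': [3, 4, 6, 365], 'q': [6, 8]}
{'p': [3, 4, 6, 365], 'q': [6, 8], 'r': [13, 17, 36]}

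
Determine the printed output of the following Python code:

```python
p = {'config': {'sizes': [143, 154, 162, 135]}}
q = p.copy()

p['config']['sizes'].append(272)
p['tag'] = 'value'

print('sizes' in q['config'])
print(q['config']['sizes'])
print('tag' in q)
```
True
[143, 154, 162, 135, 272]
False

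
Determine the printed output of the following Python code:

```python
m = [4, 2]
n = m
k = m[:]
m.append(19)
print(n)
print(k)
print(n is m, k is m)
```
[4, 2, 19]
[4, 2]
True False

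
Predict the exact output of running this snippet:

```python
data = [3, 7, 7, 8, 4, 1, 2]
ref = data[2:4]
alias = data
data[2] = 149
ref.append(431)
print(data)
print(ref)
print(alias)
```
[3, 7, 149, 8, 4, 1, 2]
[7, 8, 431]
[3, 7, 149, 8, 4, 1, 2]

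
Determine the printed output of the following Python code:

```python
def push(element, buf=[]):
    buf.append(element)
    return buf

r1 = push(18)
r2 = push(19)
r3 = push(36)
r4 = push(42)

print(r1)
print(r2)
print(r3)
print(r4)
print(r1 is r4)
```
[18, 19, 36, 42]
[18, 19, 36, 42]
[18, 19, 36, 42]
[18, 19, 36, 42]
True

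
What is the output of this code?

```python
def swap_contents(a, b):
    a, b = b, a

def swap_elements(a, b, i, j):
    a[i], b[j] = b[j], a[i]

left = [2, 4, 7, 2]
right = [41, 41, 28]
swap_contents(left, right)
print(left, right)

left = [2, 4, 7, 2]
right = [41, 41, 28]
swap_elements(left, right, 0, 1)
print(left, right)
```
[2, 4, 7, 2] [41, 41, 28]
[41, 4, 7, 2] [41, 2, 28]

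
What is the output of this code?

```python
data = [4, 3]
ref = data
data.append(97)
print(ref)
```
[4, 3, 97]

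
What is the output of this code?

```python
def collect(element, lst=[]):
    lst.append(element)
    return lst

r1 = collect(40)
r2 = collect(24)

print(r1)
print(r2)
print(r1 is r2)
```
[40, 24]
[40, 24]
True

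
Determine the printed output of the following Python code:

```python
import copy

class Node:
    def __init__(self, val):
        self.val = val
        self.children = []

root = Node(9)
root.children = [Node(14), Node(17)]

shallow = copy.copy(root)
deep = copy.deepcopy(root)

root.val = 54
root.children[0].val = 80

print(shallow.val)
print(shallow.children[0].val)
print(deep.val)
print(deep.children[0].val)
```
9
80
9
14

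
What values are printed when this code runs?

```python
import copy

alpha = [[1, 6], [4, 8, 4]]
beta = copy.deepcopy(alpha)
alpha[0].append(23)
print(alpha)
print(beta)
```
[[1, 6, 23], [4, 8, 4]]
[[1, 6], [4, 8, 4]]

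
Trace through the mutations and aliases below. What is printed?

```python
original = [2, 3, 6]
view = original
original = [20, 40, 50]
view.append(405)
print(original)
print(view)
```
[20, 40, 50]
[2, 3, 6, 405]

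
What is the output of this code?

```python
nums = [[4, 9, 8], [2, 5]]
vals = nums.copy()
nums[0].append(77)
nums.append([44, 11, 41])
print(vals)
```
[[4, 9, 8, 77], [2, 5]]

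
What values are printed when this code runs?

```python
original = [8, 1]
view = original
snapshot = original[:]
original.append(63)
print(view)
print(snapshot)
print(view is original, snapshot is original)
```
[8, 1, 63]
[8, 1]
True False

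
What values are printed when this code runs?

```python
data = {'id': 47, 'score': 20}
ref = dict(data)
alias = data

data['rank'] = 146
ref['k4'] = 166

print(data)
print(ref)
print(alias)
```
{'id': 47, 'score': 20, 'rank': 146}
{'id': 47, 'score': 20, 'k4': 166}
{'id': 47, 'score': 20, 'rank': 146}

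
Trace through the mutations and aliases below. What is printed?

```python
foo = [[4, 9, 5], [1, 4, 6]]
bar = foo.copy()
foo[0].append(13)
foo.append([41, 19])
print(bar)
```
[[4, 9, 5, 13], [1, 4, 6]]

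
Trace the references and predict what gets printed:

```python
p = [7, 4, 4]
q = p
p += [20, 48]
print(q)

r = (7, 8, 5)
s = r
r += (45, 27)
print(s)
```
[7, 4, 4, 20, 48]
(7, 8, 5)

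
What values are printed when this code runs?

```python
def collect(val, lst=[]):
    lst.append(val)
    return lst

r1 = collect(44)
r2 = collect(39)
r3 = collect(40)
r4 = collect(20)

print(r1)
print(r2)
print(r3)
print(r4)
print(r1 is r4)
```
[44, 39, 40, 20]
[44, 39, 40, 20]
[44, 39, 40, 20]
[44, 39, 40, 20]
True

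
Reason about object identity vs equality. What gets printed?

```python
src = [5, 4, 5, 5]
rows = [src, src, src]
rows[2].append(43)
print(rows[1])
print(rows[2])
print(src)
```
[5, 4, 5, 5, 43]
[5, 4, 5, 5, 43]
[5, 4, 5, 5, 43]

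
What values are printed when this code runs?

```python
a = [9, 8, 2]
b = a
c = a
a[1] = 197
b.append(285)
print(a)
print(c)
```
[9, 197, 2, 285]
[9, 197, 2, 285]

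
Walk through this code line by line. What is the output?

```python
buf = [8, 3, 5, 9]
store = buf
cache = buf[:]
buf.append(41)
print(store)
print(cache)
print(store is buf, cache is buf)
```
[8, 3, 5, 9, 41]
[8, 3, 5, 9]
True False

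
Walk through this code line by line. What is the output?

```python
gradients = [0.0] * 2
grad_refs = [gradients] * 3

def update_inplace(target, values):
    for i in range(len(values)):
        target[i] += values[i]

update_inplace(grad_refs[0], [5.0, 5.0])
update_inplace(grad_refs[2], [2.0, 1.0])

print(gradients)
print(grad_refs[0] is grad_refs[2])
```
[7.0, 6.0]
True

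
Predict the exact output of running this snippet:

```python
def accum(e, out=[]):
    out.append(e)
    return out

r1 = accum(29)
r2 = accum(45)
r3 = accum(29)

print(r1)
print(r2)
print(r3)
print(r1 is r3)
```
[29, 45, 29]
[29, 45, 29]
[29, 45, 29]
True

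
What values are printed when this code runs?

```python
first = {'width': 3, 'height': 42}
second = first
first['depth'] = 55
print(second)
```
{'width': 3, 'height': 42, 'depth': 55}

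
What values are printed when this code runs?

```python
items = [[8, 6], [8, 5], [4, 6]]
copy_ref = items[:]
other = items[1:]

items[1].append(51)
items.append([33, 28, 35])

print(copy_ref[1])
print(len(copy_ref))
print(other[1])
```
[8, 5, 51]
3
[4, 6]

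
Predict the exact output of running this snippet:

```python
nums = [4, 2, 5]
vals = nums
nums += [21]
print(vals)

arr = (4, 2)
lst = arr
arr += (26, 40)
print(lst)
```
[4, 2, 5, 21]
(4, 2)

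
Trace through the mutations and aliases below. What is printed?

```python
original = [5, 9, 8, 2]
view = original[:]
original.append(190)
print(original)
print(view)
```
[5, 9, 8, 2, 190]
[5, 9, 8, 2]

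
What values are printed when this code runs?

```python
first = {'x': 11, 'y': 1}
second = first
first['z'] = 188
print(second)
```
{'x': 11, 'y': 1, 'z': 188}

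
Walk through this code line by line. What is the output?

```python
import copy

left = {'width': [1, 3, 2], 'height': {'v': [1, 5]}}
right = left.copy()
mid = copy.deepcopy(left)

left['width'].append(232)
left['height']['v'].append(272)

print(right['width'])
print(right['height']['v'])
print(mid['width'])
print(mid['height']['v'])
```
[1, 3, 2, 232]
[1, 5, 272]
[1, 3, 2]
[1, 5]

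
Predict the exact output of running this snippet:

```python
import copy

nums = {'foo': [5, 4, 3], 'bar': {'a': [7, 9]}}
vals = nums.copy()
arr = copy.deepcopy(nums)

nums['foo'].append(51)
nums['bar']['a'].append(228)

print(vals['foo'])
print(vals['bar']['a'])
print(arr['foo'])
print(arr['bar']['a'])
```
[5, 4, 3, 51]
[7, 9, 228]
[5, 4, 3]
[7, 9]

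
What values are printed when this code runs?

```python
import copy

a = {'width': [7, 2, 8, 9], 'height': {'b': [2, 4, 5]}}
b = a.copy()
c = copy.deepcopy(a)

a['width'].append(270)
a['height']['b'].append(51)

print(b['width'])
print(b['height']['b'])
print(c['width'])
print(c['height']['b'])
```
[7, 2, 8, 9, 270]
[2, 4, 5, 51]
[7, 2, 8, 9]
[2, 4, 5]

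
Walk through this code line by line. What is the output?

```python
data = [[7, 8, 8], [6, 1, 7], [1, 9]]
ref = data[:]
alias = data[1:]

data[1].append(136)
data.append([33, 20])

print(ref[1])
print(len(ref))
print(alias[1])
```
[6, 1, 7, 136]
3
[1, 9]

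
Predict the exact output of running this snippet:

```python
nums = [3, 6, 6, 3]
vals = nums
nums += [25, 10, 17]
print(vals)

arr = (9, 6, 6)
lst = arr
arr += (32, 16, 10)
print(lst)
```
[3, 6, 6, 3, 25, 10, 17]
(9, 6, 6)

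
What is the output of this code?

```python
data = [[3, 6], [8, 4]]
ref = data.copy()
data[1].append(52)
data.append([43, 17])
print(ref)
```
[[3, 6], [8, 4, 52]]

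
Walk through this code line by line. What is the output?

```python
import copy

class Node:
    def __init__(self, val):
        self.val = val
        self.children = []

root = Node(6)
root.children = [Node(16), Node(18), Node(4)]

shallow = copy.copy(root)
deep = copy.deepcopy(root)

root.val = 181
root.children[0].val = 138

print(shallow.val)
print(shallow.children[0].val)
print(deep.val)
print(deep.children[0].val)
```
6
138
6
16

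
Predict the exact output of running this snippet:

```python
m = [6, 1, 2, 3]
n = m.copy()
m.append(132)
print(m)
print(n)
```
[6, 1, 2, 3, 132]
[6, 1, 2, 3]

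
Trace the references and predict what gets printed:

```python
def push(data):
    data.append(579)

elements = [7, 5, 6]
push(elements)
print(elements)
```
[7, 5, 6, 579]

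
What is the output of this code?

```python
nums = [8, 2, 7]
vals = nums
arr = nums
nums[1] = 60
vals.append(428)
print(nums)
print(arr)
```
[8, 60, 7, 428]
[8, 60, 7, 428]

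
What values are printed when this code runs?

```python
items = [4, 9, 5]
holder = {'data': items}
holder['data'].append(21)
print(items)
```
[4, 9, 5, 21]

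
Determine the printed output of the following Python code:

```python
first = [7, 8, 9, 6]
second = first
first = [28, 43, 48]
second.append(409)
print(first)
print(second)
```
[28, 43, 48]
[7, 8, 9, 6, 409]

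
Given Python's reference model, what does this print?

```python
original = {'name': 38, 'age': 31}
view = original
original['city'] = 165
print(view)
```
{'name': 38, 'age': 31, 'city': 165}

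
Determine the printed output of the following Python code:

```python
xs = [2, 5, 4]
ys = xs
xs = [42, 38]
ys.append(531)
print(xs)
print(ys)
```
[42, 38]
[2, 5, 4, 531]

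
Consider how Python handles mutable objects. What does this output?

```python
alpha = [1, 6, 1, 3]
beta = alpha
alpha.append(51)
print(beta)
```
[1, 6, 1, 3, 51]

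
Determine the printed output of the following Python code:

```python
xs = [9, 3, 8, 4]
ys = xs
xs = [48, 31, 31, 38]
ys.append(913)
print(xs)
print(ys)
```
[48, 31, 31, 38]
[9, 3, 8, 4, 913]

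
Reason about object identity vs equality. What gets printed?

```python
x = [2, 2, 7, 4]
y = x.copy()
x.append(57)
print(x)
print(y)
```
[2, 2, 7, 4, 57]
[2, 2, 7, 4]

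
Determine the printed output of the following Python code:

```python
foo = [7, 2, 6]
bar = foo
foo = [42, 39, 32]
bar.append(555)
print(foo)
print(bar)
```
[42, 39, 32]
[7, 2, 6, 555]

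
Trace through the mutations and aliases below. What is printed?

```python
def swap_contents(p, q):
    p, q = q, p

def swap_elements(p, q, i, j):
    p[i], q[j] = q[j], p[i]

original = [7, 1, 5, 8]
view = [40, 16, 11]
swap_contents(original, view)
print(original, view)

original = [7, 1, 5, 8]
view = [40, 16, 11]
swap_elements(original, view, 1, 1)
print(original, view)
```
[7, 1, 5, 8] [40, 16, 11]
[7, 16, 5, 8] [40, 1, 11]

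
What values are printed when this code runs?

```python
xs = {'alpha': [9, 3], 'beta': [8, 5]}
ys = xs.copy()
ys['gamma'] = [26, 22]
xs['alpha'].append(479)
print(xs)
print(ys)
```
{'alpha': [9, 3, 479], 'beta': [8, 5]}
{'alpha': [9, 3, 479], 'beta': [8, 5], 'gamma': [26, 22]}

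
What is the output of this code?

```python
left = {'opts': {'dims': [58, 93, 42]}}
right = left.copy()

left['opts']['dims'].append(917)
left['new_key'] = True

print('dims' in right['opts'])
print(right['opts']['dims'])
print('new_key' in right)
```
True
[58, 93, 42, 917]
False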